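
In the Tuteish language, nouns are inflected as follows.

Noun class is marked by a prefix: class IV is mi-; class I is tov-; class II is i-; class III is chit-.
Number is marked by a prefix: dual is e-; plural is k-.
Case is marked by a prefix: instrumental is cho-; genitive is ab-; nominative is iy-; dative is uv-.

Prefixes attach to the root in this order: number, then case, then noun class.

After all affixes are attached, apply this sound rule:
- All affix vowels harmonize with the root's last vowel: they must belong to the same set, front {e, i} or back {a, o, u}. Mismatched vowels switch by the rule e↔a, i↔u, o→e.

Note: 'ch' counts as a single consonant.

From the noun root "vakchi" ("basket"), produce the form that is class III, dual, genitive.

Attach number dual e- → evakchi.
Attach case genitive ab- → abevakchi.
Attach noun class class III chit- → chitabevakchi.
Apply vowel harmony: chitabevakchi → chitebevakchi.

chitebevakchi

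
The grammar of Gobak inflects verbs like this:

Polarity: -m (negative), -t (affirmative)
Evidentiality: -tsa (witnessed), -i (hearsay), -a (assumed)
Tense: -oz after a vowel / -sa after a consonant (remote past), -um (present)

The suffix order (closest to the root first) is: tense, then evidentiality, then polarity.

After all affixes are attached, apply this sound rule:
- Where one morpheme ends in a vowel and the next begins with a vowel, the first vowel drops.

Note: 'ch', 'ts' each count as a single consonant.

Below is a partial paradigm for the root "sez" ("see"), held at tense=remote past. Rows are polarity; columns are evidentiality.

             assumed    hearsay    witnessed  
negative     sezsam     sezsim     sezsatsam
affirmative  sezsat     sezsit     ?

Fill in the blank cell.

Attach tense remote past -sa (after consonant 'z') → sezsa.
Attach evidentiality witnessed -tsa → sezsatsa.
Attach polarity affirmative -t → sezsatsat.
Vowel deletion: no change.

sezsatsat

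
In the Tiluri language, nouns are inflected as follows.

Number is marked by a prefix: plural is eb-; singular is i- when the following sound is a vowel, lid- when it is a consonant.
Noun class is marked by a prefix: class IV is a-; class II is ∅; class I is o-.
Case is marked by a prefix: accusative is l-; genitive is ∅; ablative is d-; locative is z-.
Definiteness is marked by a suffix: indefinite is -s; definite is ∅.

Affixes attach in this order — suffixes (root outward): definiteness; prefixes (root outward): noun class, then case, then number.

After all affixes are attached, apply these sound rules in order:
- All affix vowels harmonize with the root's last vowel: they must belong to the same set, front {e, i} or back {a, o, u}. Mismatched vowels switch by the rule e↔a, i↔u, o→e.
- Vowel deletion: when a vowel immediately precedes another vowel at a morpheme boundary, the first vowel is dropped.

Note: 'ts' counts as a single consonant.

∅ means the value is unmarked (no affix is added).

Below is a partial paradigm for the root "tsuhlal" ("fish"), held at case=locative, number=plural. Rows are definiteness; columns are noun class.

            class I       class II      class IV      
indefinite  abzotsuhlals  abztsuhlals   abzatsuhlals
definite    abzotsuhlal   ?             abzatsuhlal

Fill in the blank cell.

noun class = class II: zero marking, form stays tsuhlal.
definiteness = definite: zero marking, form stays tsuhlal.
Attach case locative z- → ztsuhlal.
Attach number plural eb- → ebztsuhlal.
Apply vowel harmony: ebztsuhlal → abztsuhlal.
Vowel deletion: no change.

abztsuhlal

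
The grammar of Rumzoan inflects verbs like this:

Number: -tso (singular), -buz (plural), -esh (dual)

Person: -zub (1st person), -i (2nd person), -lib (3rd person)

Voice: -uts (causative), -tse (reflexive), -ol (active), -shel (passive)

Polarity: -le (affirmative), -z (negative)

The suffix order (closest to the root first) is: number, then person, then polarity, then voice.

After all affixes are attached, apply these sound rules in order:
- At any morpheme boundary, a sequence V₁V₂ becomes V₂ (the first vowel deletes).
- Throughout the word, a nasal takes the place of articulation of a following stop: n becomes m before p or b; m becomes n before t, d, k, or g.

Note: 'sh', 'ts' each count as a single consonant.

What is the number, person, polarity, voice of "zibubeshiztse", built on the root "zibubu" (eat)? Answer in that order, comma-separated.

dual, 2nd person, negative, reflexive

Segment: zibubu-esh-i-z-tse.
number: -esh → dual.
person: -i → 2nd person.
polarity: -z → negative.
voice: -tse → reflexive.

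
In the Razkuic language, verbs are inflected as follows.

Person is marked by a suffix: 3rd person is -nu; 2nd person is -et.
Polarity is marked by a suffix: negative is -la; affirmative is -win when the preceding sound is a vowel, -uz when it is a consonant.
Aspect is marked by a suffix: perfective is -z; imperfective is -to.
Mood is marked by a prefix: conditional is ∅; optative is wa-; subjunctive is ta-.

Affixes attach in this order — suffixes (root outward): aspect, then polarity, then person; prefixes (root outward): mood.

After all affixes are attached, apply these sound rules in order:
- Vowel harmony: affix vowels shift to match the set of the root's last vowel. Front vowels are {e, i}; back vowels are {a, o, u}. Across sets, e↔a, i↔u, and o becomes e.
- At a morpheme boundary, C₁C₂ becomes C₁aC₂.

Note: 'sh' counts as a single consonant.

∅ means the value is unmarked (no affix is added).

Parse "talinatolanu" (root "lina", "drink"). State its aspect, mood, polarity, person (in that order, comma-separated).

Segment: ta-lina-to-la-nu.
aspect: -to → imperfective.
mood: ta- → subjunctive.
polarity: -la → negative.
person: -nu → 3rd person.

imperfective, subjunctive, negative, 3rd person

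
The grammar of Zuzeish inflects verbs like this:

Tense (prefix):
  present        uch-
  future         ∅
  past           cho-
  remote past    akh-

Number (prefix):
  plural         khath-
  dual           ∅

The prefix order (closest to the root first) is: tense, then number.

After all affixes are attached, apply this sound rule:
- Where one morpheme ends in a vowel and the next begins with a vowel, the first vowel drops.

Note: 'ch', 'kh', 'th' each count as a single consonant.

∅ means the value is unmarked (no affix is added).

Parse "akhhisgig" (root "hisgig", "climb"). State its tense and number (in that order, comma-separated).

remote past, dual

Segment: akh-hisgig.
tense: akh- → remote past.
number: ∅ → dual.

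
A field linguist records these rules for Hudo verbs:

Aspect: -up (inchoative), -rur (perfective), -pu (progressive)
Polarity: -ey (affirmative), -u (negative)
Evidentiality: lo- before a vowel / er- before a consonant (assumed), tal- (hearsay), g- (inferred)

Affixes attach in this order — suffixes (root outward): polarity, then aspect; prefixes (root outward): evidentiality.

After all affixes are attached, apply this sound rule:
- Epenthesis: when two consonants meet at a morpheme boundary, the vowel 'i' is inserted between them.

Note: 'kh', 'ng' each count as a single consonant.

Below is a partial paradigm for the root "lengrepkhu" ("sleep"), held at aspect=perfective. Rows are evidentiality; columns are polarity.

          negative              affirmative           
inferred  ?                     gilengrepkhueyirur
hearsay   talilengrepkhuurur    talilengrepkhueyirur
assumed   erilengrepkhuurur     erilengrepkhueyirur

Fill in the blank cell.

Attach evidentiality inferred g- → glengrepkhu.
Attach polarity negative -u → glengrepkhuu.
Attach aspect perfective -rur → glengrepkhuurur.
Apply epenthesis: glengrepkhuurur → gilengrepkhuurur.

gilengrepkhuurur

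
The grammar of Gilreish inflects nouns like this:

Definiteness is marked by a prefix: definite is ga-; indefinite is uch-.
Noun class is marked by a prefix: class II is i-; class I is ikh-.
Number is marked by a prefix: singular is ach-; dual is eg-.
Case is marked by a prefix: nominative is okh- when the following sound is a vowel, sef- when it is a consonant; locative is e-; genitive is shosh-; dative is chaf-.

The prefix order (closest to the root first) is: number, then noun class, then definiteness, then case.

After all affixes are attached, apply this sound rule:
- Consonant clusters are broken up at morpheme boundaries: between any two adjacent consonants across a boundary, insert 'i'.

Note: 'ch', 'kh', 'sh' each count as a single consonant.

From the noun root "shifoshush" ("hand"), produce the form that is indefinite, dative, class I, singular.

chafuchikhachishifoshush

Attach number singular ach- → achshifoshush.
Attach noun class class I ikh- → ikhachshifoshush.
Attach definiteness indefinite uch- → uchikhachshifoshush.
Attach case dative chaf- → chafuchikhachshifoshush.
Apply epenthesis: chafuchikhachshifoshush → chafuchikhachishifoshush.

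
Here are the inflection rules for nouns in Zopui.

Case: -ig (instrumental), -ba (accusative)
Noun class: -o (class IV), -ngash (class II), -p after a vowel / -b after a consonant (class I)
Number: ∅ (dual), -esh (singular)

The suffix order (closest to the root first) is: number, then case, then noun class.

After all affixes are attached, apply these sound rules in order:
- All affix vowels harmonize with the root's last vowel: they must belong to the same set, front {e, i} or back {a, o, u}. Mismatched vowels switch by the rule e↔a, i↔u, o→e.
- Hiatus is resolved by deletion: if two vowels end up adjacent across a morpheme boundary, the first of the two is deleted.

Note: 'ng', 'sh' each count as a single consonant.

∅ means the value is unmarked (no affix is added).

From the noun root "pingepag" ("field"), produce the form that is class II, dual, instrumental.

pingepagugngash

number = dual: zero marking, form stays pingepag.
Attach case instrumental -ig → pingepagig.
Attach noun class class II -ngash → pingepagigngash.
Apply vowel harmony: pingepagigngash → pingepagugngash.
Vowel deletion: no change.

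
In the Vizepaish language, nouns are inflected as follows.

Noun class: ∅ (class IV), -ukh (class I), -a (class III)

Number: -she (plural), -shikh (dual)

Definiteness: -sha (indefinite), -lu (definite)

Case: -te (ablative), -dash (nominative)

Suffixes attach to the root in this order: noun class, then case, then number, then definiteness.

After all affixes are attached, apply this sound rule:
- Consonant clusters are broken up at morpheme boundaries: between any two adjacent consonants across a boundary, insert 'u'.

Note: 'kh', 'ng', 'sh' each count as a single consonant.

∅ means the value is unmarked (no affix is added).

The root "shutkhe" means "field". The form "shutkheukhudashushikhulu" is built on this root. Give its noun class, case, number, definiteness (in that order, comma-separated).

class I, nominative, dual, definite

Segment: shutkhe-ukh-dash-shikh-lu.
noun class: -ukh → class I.
case: -dash → nominative.
number: -shikh → dual.
definiteness: -lu → definite.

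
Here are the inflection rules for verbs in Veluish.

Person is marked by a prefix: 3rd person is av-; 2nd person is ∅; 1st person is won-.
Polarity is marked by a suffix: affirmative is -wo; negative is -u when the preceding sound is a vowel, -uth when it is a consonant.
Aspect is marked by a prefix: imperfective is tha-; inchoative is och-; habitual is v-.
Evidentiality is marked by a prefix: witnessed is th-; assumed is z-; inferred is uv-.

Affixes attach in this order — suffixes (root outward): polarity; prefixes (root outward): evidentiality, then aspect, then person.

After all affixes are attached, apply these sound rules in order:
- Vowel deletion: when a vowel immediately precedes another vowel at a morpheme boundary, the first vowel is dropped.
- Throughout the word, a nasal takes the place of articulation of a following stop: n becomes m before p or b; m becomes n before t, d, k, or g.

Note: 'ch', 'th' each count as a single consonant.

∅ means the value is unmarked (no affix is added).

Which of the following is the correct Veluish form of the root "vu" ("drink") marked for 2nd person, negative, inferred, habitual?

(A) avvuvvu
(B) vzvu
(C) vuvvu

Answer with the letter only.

C

Attach evidentiality inferred uv- → uvvu.
Attach polarity negative -u (after vowel 'u') → uvvuu.
Attach aspect habitual v- → vuvvuu.
person = 2nd person: zero marking, form stays vuvvuu.
Apply vowel deletion: vuvvuu → vuvvu.
Nasal assimilation: no change.
So the correct form is vuvvu, option (C).
(B) vzvu is wrong: it uses assumed instead of inferred for evidentiality.
(A) avvuvvu is wrong: it uses 3rd person instead of 2nd person for person.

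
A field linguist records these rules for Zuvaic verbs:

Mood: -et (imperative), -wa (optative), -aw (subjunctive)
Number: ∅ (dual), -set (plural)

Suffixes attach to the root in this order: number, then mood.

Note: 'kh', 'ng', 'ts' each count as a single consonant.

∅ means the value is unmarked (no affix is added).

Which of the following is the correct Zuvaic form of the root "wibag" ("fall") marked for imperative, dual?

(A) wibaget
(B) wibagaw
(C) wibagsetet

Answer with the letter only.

number = dual: zero marking, form stays wibag.
Attach mood imperative -et → wibaget.
So the correct form is wibaget, option (A).
(B) wibagaw is wrong: it uses subjunctive instead of imperative for mood.
(C) wibagsetet is wrong: it uses plural instead of dual for number.

A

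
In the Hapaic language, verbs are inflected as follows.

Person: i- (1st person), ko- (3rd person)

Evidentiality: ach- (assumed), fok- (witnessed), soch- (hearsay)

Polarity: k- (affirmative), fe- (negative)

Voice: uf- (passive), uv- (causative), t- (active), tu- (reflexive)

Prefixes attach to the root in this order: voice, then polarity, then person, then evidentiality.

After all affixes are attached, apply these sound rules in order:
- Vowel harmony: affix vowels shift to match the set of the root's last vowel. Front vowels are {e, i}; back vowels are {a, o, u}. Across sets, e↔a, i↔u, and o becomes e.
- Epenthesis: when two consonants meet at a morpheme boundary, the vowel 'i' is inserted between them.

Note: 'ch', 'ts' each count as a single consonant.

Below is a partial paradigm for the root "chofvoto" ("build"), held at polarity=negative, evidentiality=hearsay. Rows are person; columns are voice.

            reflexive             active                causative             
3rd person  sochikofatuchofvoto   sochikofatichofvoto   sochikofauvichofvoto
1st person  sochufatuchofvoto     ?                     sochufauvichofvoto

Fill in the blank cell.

Attach voice active t- → tchofvoto.
Attach polarity negative fe- → fetchofvoto.
Attach person 1st person i- → ifetchofvoto.
Attach evidentiality hearsay soch- → sochifetchofvoto.
Apply vowel harmony: sochifetchofvoto → sochufatchofvoto.
Apply epenthesis: sochufatchofvoto → sochufatichofvoto.

sochufatichofvoto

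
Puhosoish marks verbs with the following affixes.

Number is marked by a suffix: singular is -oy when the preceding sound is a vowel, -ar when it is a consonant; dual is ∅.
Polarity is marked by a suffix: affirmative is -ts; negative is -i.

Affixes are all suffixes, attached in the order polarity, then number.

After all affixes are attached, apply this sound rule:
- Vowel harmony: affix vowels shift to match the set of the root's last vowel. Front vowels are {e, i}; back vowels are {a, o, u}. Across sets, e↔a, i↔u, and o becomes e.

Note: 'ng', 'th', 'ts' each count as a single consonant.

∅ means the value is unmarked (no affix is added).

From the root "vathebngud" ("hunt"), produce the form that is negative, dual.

Attach polarity negative -i → vathebngudi.
number = dual: zero marking, form stays vathebngudi.
Apply vowel harmony: vathebngudi → vathebngudu.

vathebngudu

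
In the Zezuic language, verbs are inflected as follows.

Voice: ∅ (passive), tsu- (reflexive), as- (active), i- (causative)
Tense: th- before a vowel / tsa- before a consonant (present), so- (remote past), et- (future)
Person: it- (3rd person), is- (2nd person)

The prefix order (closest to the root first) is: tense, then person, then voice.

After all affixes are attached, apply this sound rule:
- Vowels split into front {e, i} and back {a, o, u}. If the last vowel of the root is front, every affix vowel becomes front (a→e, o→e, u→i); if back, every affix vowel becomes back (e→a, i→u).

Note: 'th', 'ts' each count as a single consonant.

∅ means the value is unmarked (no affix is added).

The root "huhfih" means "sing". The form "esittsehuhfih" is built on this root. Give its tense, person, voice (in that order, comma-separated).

Segment: as-it-tsa-huhfih.
tense: th/tsa- → present.
person: it- → 3rd person.
voice: as- → active.

present, 3rd person, active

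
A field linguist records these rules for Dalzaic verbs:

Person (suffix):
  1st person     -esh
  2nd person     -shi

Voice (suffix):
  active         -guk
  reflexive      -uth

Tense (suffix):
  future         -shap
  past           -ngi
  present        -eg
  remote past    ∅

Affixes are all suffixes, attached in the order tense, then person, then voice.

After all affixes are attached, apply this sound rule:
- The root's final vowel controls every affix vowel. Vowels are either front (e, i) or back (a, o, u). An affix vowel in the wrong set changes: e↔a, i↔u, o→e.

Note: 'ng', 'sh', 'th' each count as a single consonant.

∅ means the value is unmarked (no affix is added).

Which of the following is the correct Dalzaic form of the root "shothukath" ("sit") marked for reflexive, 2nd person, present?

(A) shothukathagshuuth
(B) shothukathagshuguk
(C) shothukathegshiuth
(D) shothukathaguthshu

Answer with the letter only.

Attach tense present -eg → shothukatheg.
Attach person 2nd person -shi → shothukathegshi.
Attach voice reflexive -uth → shothukathegshiuth.
Apply vowel harmony: shothukathegshiuth → shothukathagshuuth.
So the correct form is shothukathagshuuth, option (A).
(C) shothukathegshiuth is wrong: it fails to apply the sound rule(s).
(D) shothukathaguthshu is wrong: it has the affixes in the wrong order.
(B) shothukathagshuguk is wrong: it uses active instead of reflexive for voice.

A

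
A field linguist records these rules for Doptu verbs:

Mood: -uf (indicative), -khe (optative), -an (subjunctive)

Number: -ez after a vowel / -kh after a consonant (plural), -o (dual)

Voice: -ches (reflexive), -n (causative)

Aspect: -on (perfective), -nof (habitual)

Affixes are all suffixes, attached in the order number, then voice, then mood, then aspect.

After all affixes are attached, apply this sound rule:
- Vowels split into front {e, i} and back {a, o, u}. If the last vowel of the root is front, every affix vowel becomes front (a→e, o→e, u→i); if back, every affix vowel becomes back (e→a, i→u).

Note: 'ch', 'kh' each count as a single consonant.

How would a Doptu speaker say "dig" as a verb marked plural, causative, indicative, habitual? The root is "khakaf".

Attach number plural -kh (after consonant 'f') → khakafkh.
Attach voice causative -n → khakafkhn.
Attach mood indicative -uf → khakafkhnuf.
Attach aspect habitual -nof → khakafkhnufnof.
Vowel harmony: no change.

khakafkhnufnof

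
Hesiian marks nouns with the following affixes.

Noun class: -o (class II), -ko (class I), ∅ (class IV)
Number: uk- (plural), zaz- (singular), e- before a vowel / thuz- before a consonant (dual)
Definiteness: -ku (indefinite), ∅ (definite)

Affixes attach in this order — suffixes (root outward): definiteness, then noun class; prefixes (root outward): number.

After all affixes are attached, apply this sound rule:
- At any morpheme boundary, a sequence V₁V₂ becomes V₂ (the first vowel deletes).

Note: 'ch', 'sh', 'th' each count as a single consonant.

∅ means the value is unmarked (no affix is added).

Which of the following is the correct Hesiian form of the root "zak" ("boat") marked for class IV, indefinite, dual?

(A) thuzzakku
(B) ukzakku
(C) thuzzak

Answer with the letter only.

A

Attach definiteness indefinite -ku → zakku.
noun class = class IV: zero marking, form stays zakku.
Attach number dual thuz- (before consonant 'z') → thuzzakku.
Vowel deletion: no change.
So the correct form is thuzzakku, option (A).
(B) ukzakku is wrong: it uses plural instead of dual for number.
(C) thuzzak is wrong: it uses definite instead of indefinite for definiteness.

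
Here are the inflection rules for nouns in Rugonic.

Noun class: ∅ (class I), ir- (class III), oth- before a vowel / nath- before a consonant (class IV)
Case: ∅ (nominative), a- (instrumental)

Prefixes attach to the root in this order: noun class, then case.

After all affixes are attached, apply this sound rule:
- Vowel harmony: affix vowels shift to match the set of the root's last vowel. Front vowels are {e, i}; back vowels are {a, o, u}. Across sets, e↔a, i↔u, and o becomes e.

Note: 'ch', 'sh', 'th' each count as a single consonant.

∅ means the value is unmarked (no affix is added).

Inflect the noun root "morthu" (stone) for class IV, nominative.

nathmorthu

Attach noun class class IV nath- (before consonant 'm') → nathmorthu.
case = nominative: zero marking, form stays nathmorthu.
Vowel harmony: no change.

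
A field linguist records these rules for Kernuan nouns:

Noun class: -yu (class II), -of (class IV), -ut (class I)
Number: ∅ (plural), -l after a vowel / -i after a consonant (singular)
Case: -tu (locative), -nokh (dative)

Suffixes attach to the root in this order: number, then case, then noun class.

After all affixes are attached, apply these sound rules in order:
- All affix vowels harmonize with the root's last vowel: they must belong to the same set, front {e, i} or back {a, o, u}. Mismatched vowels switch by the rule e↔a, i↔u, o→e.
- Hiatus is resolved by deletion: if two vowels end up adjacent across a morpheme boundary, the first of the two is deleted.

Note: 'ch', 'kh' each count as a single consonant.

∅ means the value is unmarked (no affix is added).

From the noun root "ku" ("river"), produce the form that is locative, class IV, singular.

Attach number singular -l (after vowel 'u') → kul.
Attach case locative -tu → kultu.
Attach noun class class IV -of → kultuof.
Vowel harmony: no change.
Apply vowel deletion: kultuof → kultof.

kultof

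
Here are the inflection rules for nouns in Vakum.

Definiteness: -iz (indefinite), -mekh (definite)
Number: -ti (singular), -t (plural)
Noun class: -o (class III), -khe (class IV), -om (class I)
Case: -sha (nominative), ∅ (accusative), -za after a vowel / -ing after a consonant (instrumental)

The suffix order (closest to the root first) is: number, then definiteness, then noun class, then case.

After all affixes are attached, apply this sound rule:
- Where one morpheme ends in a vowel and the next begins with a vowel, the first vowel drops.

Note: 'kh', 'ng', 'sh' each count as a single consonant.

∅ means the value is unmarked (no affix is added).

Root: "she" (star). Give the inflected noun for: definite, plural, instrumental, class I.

Attach number plural -t → shet.
Attach definiteness definite -mekh → shetmekh.
Attach noun class class I -om → shetmekhom.
Attach case instrumental -ing (after consonant 'm') → shetmekhoming.
Vowel deletion: no change.

shetmekhoming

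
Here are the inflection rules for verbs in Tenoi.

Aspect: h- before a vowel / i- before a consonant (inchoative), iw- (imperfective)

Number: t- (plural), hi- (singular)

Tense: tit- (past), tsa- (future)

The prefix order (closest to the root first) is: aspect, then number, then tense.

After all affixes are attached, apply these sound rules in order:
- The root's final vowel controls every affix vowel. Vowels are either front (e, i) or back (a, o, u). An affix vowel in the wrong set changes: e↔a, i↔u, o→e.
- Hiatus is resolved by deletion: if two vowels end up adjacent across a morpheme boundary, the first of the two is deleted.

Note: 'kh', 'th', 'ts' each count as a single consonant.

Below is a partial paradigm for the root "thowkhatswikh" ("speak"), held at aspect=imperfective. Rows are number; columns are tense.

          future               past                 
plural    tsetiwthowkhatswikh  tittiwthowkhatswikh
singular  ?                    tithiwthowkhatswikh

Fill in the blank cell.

tsehiwthowkhatswikh

Attach aspect imperfective iw- → iwthowkhatswikh.
Attach number singular hi- → hiiwthowkhatswikh.
Attach tense future tsa- → tsahiiwthowkhatswikh.
Apply vowel harmony: tsahiiwthowkhatswikh → tsehiiwthowkhatswikh.
Apply vowel deletion: tsehiiwthowkhatswikh → tsehiwthowkhatswikh.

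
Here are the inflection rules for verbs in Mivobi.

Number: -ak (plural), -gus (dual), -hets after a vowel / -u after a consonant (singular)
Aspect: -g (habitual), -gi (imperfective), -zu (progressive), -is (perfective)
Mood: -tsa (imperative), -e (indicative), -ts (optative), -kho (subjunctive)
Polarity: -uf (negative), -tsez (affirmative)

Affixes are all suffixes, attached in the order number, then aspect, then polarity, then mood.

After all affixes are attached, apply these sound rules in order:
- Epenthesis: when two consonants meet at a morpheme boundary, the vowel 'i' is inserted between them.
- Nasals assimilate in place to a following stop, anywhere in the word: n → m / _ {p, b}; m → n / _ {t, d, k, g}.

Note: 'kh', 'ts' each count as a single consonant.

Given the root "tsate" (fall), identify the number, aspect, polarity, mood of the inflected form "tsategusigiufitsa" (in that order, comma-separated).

dual, imperfective, negative, imperative

Segment: tsate-gus-gi-uf-tsa.
number: -gus → dual.
aspect: -gi → imperfective.
polarity: -uf → negative.
mood: -tsa → imperative.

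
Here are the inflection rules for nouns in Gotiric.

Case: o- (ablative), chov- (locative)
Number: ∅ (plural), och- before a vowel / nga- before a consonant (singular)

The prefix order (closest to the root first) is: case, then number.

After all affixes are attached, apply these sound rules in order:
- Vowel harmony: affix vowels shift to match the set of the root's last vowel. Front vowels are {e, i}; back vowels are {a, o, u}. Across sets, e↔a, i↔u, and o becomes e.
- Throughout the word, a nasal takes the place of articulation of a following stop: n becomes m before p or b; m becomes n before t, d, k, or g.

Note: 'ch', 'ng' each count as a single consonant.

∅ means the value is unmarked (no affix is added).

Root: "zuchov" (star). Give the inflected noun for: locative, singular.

ngachovzuchov

Attach case locative chov- → chovzuchov.
Attach number singular nga- (before consonant 'ch') → ngachovzuchov.
Vowel harmony: no change.
Nasal assimilation: no change.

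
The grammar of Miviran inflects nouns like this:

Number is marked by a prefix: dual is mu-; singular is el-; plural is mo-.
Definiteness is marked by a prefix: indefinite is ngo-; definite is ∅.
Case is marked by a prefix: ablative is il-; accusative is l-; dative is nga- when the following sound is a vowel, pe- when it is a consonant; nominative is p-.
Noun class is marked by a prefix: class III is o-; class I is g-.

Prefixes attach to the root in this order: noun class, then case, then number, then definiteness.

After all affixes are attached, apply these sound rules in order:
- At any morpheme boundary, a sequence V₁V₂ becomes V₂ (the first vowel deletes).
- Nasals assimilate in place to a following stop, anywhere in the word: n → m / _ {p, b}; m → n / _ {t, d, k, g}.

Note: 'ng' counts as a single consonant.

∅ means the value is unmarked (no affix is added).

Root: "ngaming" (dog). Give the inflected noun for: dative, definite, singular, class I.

elpegngaming

Attach noun class class I g- → gngaming.
Attach case dative pe- (before consonant 'g') → pegngaming.
Attach number singular el- → elpegngaming.
definiteness = definite: zero marking, form stays elpegngaming.
Vowel deletion: no change.
Nasal assimilation: no change.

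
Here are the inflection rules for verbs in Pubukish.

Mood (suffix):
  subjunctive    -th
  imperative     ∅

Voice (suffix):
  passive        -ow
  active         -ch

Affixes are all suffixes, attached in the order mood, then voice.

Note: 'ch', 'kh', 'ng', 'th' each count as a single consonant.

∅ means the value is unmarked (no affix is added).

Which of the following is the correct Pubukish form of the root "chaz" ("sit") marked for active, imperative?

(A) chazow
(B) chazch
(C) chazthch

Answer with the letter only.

B

mood = imperative: zero marking, form stays chaz.
Attach voice active -ch → chazch.
So the correct form is chazch, option (B).
(A) chazow is wrong: it uses passive instead of active for voice.
(C) chazthch is wrong: it uses subjunctive instead of imperative for mood.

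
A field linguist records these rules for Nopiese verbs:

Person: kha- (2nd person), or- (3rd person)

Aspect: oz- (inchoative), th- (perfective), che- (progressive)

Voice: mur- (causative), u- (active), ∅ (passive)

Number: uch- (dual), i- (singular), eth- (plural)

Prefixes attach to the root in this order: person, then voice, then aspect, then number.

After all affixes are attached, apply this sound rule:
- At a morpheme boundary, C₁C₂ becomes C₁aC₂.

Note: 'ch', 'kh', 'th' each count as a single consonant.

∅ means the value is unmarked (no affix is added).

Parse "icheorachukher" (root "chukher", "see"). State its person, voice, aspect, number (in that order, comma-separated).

Segment: i-che-or-chukher.
person: or- → 3rd person.
voice: ∅ → passive.
aspect: che- → progressive.
number: i- → singular.

3rd person, passive, progressive, singular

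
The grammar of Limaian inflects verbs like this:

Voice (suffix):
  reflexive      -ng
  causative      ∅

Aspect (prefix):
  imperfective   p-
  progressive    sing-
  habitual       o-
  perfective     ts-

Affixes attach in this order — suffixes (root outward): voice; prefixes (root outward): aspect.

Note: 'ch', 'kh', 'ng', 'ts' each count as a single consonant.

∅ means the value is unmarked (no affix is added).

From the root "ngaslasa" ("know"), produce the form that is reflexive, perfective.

Attach aspect perfective ts- → tsngaslasa.
Attach voice reflexive -ng → tsngaslasang.

tsngaslasang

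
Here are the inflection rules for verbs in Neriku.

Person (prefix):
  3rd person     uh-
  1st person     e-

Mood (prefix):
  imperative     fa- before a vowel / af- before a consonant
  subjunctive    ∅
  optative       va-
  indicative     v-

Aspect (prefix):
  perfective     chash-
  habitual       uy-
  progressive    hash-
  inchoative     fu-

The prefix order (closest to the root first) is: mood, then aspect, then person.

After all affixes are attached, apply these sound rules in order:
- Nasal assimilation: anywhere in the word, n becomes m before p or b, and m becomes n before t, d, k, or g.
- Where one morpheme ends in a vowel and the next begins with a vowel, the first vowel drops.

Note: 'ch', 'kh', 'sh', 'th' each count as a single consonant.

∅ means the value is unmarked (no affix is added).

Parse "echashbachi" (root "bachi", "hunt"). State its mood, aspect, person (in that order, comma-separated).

Segment: e-chash-bachi.
mood: ∅ → subjunctive.
aspect: chash- → perfective.
person: e- → 1st person.

subjunctive, perfective, 1st person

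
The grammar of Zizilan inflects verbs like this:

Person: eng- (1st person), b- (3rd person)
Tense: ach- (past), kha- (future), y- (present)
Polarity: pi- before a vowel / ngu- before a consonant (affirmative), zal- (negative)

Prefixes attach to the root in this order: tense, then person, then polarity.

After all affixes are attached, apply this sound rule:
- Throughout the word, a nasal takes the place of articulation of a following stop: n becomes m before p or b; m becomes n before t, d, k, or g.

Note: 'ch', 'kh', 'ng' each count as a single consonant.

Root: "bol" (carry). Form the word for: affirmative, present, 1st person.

Attach tense present y- → ybol.
Attach person 1st person eng- → engybol.
Attach polarity affirmative pi- (before vowel 'e') → piengybol.
Nasal assimilation: no change.

piengybol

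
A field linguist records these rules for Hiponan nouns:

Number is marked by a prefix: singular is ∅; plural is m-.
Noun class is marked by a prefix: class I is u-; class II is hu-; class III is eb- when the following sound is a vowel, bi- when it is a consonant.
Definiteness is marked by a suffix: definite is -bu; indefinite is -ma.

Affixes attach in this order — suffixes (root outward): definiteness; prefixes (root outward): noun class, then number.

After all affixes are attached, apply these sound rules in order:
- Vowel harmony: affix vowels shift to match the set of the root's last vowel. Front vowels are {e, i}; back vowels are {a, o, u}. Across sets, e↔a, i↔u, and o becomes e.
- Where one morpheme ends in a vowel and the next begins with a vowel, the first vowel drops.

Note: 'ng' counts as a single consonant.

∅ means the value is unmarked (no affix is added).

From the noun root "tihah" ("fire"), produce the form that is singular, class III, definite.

butihahbu

Attach definiteness definite -bu → tihahbu.
Attach noun class class III bi- (before consonant 't') → bitihahbu.
number = singular: zero marking, form stays bitihahbu.
Apply vowel harmony: bitihahbu → butihahbu.
Vowel deletion: no change.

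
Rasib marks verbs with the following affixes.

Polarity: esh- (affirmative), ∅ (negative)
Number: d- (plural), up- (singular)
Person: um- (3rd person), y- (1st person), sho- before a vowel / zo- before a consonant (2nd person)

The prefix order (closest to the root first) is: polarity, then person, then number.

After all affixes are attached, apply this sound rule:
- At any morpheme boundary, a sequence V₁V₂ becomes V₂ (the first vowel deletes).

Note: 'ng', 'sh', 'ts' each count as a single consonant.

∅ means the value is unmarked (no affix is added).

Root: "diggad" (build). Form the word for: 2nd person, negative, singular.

polarity = negative: zero marking, form stays diggad.
Attach person 2nd person zo- (before consonant 'd') → zodiggad.
Attach number singular up- → upzodiggad.
Vowel deletion: no change.

upzodiggad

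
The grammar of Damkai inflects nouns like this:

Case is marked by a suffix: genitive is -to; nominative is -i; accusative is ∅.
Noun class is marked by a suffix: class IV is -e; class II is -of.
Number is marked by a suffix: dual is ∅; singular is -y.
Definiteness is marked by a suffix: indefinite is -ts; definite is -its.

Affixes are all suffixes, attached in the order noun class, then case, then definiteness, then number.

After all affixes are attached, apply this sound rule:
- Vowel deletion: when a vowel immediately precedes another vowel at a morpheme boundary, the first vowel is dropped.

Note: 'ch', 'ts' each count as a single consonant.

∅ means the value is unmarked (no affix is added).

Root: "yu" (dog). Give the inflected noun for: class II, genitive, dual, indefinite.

yoftots

Attach noun class class II -of → yuof.
Attach case genitive -to → yuofto.
Attach definiteness indefinite -ts → yuoftots.
number = dual: zero marking, form stays yuoftots.
Apply vowel deletion: yuoftots → yoftots.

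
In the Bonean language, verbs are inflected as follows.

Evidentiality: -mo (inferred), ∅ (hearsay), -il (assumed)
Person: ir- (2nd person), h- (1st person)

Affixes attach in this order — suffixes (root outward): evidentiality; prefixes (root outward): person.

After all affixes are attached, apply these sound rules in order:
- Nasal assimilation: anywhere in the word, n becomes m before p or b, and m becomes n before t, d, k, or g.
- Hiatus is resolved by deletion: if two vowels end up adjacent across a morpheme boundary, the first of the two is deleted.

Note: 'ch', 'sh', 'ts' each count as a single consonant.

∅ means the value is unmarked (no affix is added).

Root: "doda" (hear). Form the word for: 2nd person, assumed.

irdodil

Attach person 2nd person ir- → irdoda.
Attach evidentiality assumed -il → irdodail.
Nasal assimilation: no change.
Apply vowel deletion: irdodail → irdodil.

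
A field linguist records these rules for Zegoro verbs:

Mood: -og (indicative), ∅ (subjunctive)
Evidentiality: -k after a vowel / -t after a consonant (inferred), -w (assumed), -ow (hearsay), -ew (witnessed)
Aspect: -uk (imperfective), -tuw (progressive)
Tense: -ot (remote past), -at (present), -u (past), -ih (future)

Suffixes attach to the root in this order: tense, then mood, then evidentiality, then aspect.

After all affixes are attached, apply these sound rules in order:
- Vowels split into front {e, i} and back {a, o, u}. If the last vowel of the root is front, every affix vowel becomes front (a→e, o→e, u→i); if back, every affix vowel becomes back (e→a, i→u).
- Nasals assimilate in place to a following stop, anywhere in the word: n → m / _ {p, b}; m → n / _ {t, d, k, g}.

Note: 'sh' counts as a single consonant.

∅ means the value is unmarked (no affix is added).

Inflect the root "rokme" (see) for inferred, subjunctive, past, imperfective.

rokmeikik

Attach tense past -u → rokmeu.
mood = subjunctive: zero marking, form stays rokmeu.
Attach evidentiality inferred -k (after vowel 'u') → rokmeuk.
Attach aspect imperfective -uk → rokmeukuk.
Apply vowel harmony: rokmeukuk → rokmeikik.
Nasal assimilation: no change.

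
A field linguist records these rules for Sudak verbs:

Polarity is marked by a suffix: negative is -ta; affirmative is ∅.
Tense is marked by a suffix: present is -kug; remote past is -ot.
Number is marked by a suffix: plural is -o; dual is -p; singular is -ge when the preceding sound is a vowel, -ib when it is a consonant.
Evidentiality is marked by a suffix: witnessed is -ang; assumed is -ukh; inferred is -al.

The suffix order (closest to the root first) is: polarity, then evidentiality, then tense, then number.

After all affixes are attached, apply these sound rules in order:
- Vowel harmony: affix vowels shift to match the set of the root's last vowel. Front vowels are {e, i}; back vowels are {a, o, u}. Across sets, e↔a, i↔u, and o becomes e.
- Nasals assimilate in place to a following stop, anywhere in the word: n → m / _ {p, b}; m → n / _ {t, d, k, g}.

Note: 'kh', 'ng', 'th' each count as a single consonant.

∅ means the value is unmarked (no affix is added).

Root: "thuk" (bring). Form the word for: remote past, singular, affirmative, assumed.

thukukhotub

polarity = affirmative: zero marking, form stays thuk.
Attach evidentiality assumed -ukh → thukukh.
Attach tense remote past -ot → thukukhot.
Attach number singular -ib (after consonant 't') → thukukhotib.
Apply vowel harmony: thukukhotib → thukukhotub.
Nasal assimilation: no change.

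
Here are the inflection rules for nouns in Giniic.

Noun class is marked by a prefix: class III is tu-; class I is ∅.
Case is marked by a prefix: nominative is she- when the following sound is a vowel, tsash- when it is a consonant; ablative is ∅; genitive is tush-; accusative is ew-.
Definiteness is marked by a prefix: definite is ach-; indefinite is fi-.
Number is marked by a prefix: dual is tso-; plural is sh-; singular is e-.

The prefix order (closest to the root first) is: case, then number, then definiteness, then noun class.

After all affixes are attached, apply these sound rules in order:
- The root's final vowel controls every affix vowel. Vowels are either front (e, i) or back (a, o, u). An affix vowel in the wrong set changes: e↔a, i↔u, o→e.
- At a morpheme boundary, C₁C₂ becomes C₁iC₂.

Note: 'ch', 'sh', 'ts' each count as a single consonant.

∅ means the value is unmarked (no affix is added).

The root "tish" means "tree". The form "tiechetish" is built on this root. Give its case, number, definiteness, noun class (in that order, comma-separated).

ablative, singular, definite, class III

Segment: tu-ach-e-tish.
case: ∅ → ablative.
number: e- → singular.
definiteness: ach- → definite.
noun class: tu- → class III.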